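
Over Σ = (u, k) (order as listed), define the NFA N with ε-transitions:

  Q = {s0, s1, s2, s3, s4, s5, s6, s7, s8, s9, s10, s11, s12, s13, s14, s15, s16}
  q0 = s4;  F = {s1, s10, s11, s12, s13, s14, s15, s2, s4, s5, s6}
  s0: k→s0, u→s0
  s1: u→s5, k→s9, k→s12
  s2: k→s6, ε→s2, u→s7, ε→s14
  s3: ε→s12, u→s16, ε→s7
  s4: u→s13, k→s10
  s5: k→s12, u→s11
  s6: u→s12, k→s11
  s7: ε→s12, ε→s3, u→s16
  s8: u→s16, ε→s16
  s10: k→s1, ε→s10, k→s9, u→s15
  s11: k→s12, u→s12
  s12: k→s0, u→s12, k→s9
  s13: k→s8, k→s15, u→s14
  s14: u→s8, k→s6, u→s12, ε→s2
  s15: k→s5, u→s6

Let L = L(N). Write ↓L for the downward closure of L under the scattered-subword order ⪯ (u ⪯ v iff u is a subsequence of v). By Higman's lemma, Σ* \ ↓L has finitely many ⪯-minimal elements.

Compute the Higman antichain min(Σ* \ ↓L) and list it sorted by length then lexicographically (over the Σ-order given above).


|Q|=17, |F|=11, |δ|=41 (9 ε).
min D↑ (11 st, q0=0, F={9}): 0:u→1,k→2 1:u→3,k→4 2:u→4,k→5 3:u→6,k→7 4:u→7,k→8 5:u→8,k→6 6:u→6,k→9 7:u→6,k→10 8:u→10,k→6 9:u→9,k→9 10:u→6,k→6.
'uuuk': run [17, 14, 11, 7, 2] end={s0,s9} ∉↓L; 4/4 single-dels accept.
'kkkk': |S_i|=[17, 11, 6, 3, 2] end={s0,s9} rej; 4/4 deletions ∈↓L.
2 minimals (antichain).

Antichain: [uuuk, kkkk].


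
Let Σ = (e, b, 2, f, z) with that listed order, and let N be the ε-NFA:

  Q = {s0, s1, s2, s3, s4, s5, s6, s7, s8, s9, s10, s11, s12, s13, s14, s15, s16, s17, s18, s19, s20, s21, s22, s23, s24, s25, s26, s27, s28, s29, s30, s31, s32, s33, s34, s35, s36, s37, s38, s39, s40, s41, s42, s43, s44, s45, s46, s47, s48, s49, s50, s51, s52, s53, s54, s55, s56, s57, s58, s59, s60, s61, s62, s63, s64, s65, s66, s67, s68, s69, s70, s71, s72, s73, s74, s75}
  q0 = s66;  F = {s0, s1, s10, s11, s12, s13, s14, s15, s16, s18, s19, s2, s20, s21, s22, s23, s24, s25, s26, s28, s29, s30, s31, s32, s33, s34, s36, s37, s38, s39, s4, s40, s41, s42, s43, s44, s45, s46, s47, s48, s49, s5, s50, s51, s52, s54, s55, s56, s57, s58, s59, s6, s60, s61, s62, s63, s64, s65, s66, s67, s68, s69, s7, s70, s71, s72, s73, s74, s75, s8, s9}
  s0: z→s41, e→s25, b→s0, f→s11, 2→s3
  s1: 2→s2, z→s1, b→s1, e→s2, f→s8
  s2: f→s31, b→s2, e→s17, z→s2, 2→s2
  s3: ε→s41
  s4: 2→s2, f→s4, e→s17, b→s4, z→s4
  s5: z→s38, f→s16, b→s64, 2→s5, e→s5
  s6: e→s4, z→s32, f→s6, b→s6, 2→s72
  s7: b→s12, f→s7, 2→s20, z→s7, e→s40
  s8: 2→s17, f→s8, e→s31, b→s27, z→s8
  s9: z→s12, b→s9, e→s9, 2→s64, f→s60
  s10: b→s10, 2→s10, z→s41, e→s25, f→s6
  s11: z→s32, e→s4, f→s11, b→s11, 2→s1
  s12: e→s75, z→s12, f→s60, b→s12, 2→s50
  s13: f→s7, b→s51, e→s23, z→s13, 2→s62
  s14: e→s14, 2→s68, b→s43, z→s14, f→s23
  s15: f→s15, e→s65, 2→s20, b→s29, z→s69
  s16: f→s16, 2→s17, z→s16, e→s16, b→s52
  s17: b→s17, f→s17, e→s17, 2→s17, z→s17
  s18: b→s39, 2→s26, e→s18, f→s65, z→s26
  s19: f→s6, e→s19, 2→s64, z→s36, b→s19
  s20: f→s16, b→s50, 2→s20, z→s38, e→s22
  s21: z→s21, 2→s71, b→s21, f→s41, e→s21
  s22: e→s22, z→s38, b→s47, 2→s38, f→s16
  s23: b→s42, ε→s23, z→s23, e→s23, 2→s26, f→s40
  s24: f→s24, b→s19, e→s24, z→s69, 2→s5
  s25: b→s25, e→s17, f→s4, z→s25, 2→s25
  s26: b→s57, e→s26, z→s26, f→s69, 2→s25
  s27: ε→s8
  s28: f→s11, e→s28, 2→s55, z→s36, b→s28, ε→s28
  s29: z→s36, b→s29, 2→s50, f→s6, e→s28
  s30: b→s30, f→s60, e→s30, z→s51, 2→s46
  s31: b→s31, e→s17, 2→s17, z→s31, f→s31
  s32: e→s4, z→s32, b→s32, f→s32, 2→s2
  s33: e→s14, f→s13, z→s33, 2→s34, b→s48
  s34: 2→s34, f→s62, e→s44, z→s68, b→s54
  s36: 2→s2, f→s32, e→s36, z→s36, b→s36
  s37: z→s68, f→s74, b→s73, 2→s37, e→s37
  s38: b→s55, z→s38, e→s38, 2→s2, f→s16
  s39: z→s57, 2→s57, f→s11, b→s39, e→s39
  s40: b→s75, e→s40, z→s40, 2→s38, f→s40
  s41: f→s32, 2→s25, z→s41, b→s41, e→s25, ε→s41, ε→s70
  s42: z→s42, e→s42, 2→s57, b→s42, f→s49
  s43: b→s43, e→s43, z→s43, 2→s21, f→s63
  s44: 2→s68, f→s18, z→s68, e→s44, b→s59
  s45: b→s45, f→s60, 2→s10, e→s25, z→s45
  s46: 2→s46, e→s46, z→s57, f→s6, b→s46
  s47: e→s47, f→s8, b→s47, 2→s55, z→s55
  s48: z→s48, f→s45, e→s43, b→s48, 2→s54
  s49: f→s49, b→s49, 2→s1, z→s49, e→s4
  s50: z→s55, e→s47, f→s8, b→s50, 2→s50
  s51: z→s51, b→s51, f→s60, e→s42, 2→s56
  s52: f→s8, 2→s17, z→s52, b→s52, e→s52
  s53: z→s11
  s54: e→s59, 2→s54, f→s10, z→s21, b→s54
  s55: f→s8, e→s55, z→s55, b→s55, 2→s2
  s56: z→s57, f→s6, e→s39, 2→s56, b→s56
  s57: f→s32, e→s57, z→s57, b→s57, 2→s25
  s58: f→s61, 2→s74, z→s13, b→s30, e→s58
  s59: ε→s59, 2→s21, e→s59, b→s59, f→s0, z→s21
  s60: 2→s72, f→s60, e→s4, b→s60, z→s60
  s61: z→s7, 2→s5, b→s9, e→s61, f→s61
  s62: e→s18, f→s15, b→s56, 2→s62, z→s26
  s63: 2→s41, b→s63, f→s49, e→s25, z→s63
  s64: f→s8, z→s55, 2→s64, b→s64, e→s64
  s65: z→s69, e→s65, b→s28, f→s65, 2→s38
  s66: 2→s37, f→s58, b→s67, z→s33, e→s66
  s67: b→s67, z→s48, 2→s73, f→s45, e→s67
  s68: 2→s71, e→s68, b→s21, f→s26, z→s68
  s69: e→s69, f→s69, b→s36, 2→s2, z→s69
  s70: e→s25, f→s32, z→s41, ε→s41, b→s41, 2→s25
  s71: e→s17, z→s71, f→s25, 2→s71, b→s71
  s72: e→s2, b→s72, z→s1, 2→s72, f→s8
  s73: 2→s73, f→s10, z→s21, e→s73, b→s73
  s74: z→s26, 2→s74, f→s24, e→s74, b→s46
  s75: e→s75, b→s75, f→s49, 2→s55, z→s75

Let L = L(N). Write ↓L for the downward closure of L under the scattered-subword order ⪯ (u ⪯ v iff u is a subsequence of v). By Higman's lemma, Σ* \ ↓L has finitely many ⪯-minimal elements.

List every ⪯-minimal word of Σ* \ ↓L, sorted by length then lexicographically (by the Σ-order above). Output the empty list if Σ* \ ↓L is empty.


Antichain: [bfee, 2z2e, ff2f2, ze22e].

|Q|=76, |F|=71, |δ|=369 (8 ε).
min D↑ (71 st, q0=0, F={34}): 0:e→0,b→1,2→2,f→3,z→4 1:e→1,b→1,2→5,f→6,z→7 2:e→2,b→5,2→2,f→8,z→9 3:e→3,b→10,2→8,f→11,z→12 4:e→13,b→7,2→14,f→12,z→4 5:e→5,b→5,2→5,f→15,z→16 6:e→17,b→6,2→15,f→18,z→6 7:e→19,b→7,2→20,f→6,z→7 8:e→8,b→21,2→8,f→22,z→23 9:e→9,b→16,2→24,f→23,z→9 10:e→10,b→10,2→21,f→18,z→25 11:e→11,b→26,2→27,f→11,z→28 12:e→29,b→25,2→30,f→28,z→12 13:e→13,b→19,2→9,f→29,z→13 14:e→31,b→20,2→14,f→30,z→9 15:e→17,b→15,2→15,f→32,z→33 16:e→16,b→16,2→24,f→33,z→16 17:e→34,b→17,2→17,f→35,z→17 18:e→35,b→18,2→36,f→18,z→18 19:e→19,b→19,2→16,f→37,z→19 20:e→38,b→20,2→20,f→15,z→16 21:e→21,b→21,2→21,f→32,z→39 22:e→22,b→40,2→27,f→22,z→41 23:e→23,b→39,2→17,f→41,z→23 24:e→34,b→24,2→24,f→17,z→24 25:e→42,b→25,2→43,f→18,z→25 26:e→26,b→26,2→44,f→18,z→45 27:e→27,b→44,2→27,f→46,z→47 28:e→48,b→45,2→49,f→28,z→28 29:e→29,b→42,2→23,f→48,z→29 30:e→50,b→43,2→30,f→51,z→23 31:e→31,b→38,2→9,f→50,z→9 32:e→35,b→32,2→36,f→32,z→52 33:e→17,b→33,2→17,f→52,z→33 34:e→34,b→34,2→34,f→34,z→34 35:e→34,b→35,2→53,f→35,z→35 36:e→53,b→36,2→36,f→54,z→55 37:e→17,b→37,2→33,f→56,z→37 38:e→38,b→38,2→16,f→57,z→16 39:e→39,b→39,2→17,f→52,z→39 40:e→40,b→40,2→44,f→32,z→58 41:e→41,b→58,2→53,f→41,z→41 42:e→42,b→42,2→39,f→56,z→42 43:e→59,b→43,2→43,f→32,z→39 44:e→44,b→44,2→44,f→54,z→60 45:e→61,b→45,2→62,f→18,z→45 46:e→46,b→63,2→34,f→46,z→46 47:e→47,b→60,2→53,f→46,z→47 48:e→48,b→61,2→47,f→48,z→48 49:e→64,b→62,2→49,f→46,z→47 50:e→50,b→59,2→23,f→65,z→23 51:e→65,b→66,2→49,f→51,z→41 52:e→35,b→52,2→53,f→52,z→52 53:e→34,b→53,2→53,f→67,z→53 54:e→67,b→54,2→34,f→54,z→54 55:e→53,b→55,2→53,f→54,z→55 56:e→35,b→56,2→55,f→56,z→56 57:e→17,b→57,2→33,f→68,z→33 58:e→58,b→58,2→53,f→52,z→58 59:e→59,b→59,2→39,f→68,z→39 60:e→60,b→60,2→53,f→54,z→60 61:e→61,b→61,2→60,f→56,z→61 62:e→69,b→62,2→62,f→54,z→60 63:e→63,b→63,2→34,f→54,z→63 64:e→64,b→69,2→47,f→46,z→47 65:e→65,b→70,2→47,f→65,z→41 66:e→70,b→66,2→62,f→32,z→58 67:e→34,b→67,2→34,f→67,z→67 68:e→35,b→68,2→55,f→68,z→52 69:e→69,b→69,2→60,f→54,z→60 70:e→70,b→70,2→60,f→68,z→58.
'bfee': |S_i|=[74, 48, 21, 5, 1] end={s17} rej; 4/4 deletions ∈↓L.
'2z2e': run [74, 52, 22, 6, 1] end={s17} rej; 4/4 single-dels accept.
'ff2f2': |S_i|=[74, 59, 37, 17, 6, 1] end={s17} rej; 5/5 del acc.
'ze22e': N↓-sim [74, 60, 41, 23, 6, 1] end={s17} rej; 5/5 del acc.
4 obstructions.


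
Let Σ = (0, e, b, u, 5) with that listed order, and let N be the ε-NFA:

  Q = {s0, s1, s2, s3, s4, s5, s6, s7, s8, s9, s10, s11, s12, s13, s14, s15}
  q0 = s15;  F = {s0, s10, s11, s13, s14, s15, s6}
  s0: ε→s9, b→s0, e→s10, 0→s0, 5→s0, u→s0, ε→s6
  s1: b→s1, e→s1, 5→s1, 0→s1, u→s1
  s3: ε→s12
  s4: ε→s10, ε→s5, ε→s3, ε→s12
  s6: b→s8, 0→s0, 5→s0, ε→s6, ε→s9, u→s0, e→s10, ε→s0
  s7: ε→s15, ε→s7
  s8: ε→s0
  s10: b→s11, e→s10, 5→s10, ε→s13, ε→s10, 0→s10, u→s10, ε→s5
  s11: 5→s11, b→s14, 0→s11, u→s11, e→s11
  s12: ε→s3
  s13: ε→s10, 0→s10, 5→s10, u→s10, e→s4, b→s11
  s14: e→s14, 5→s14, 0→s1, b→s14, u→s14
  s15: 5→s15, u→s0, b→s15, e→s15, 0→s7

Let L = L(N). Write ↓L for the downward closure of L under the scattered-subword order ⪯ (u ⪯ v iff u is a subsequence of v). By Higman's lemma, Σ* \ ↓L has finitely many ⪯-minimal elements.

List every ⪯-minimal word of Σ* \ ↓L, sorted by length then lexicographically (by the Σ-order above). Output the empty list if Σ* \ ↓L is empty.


Antichain: [uebb0].

|Q|=16, |F|=7, |δ|=58 (18 ε).
min D↑ (6 st, q0=0, F={5}): 0:0→0,e→0,b→0,u→1,5→0 1:0→1,e→2,b→1,u→1,5→1 2:0→2,e→2,b→3,u→2,5→2 3:0→3,e→3,b→4,u→3,5→3 4:0→5,e→4,b→4,u→4,5→4 5:0→5,e→5,b→5,u→5,5→5.
'uebb0': |S_i|=[15, 13, 9, 3, 2, 1] end={s1} ∉↓L; 5/5 del acc.
1 words, ⪯-incomp.


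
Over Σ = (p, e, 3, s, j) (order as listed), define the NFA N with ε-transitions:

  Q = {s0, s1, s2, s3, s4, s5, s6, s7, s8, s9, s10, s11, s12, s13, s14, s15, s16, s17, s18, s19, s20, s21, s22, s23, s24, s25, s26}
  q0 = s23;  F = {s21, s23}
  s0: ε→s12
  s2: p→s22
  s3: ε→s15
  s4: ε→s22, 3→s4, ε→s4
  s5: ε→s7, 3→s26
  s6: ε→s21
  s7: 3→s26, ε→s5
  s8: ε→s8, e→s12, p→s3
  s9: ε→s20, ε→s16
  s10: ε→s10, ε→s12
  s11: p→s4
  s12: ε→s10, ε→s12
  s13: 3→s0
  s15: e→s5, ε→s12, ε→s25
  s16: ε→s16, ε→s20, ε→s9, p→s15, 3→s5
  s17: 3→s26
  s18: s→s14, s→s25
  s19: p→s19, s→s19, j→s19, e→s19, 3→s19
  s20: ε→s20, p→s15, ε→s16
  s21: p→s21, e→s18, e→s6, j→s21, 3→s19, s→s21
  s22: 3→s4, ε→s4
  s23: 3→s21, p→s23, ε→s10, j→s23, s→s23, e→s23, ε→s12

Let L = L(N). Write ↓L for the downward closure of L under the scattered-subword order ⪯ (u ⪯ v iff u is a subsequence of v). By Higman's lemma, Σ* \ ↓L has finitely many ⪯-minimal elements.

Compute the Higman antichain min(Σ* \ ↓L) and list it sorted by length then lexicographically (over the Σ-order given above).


|Q|=27, |F|=2, |δ|=56 (24 ε).
min D↑ (3 st, q0=0, F={2}): 0:p→0,e→0,3→1,s→0,j→0 1:p→1,e→1,3→2,s→1,j→1 2:p→2,e→2,3→2,s→2,j→2 (ε-aug+det+¬).
'33': |S_i|=[9, 6, 1] end={s19} ∉↓L; 2/2 del acc.
1 obstructions.

min(Σ*\↓L) = [33].


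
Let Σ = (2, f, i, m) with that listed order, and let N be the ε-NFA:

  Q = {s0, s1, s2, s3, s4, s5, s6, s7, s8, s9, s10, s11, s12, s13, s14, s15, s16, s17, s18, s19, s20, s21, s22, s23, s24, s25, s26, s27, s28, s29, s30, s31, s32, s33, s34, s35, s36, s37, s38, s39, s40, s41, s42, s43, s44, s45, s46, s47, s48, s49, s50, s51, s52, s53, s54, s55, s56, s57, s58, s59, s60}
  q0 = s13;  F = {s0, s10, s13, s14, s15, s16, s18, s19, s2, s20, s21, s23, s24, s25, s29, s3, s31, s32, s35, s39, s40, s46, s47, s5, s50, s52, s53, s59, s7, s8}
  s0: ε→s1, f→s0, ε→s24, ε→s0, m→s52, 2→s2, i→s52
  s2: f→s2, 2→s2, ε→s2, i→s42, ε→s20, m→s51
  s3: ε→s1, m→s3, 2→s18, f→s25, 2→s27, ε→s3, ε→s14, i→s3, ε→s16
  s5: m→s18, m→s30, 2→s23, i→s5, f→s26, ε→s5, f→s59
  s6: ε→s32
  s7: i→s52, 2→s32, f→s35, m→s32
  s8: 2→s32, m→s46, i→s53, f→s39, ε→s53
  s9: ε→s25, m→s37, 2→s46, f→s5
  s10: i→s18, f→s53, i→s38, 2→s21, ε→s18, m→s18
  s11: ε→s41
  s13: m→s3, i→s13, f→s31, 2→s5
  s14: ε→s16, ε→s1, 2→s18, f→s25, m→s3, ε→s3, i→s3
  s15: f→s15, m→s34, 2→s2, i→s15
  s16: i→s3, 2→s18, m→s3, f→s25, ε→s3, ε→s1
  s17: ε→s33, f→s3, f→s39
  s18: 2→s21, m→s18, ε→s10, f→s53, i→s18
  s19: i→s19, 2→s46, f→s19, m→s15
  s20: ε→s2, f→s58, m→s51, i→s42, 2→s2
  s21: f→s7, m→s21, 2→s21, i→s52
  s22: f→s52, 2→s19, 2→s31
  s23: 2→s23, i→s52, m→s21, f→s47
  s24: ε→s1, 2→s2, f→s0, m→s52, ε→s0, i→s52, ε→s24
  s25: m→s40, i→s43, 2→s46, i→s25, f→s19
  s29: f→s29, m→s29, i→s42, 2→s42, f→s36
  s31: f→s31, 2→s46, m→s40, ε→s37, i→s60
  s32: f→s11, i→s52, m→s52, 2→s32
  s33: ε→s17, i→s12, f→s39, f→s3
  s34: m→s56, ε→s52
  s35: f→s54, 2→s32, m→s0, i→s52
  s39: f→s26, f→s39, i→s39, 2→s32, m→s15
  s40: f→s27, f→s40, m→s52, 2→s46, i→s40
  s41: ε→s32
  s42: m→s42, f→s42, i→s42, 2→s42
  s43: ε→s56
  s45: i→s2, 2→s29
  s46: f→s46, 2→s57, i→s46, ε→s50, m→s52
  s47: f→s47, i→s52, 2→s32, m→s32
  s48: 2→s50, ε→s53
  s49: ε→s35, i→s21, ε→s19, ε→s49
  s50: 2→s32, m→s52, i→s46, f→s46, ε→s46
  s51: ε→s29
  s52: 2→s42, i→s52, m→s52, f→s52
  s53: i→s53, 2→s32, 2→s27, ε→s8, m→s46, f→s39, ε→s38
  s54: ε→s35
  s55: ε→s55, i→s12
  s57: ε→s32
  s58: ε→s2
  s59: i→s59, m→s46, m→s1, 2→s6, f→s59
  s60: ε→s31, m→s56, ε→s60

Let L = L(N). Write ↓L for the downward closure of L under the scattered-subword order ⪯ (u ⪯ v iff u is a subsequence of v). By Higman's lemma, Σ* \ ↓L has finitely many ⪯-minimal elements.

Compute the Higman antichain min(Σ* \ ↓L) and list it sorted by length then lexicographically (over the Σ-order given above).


Antichain: [22i2, f2m2, fmm2, mffm2i].

|Q|=61, |F|=30, |δ|=198 (46 ε).
min D↑ (24 st, q0=0, F={16}): 0:2→1,f→2,i→0,m→3 1:2→4,f→5,i→1,m→6 2:2→7,f→2,i→2,m→8 3:2→6,f→9,i→3,m→3 4:2→4,f→10,i→11,m→12 5:2→13,f→5,i→5,m→7 6:2→12,f→14,i→6,m→6 7:2→13,f→7,i→7,m→11 8:2→7,f→8,i→8,m→11 9:2→7,f→15,i→9,m→8 10:2→13,f→10,i→11,m→13 11:2→16,f→11,i→11,m→11 12:2→12,f→17,i→11,m→12 13:2→13,f→13,i→11,m→11 14:2→13,f→18,i→14,m→7 15:2→7,f→15,i→15,m→19 16:2→16,f→16,i→16,m→16 17:2→13,f→20,i→11,m→13 18:2→13,f→18,i→18,m→19 19:2→21,f→19,i→19,m→11 20:2→13,f→20,i→11,m→22 21:2→21,f→21,i→16,m→23 22:2→21,f→22,i→11,m→11 23:2→16,f→23,i→16,m→23 (ε-aug+det+¬).
'22i2': |S_i|=[49, 38, 23, 2, 1] end={s42} ∉↓L; 4/4 del acc.
'f2m2': run [49, 39, 16, 5, 1] end={s42} rej; 4/4 deletions ∈↓L.
'fmm2': |S_i|=[49, 39, 22, 7, 1] end={s42} rej; 4/4 deletions ∈↓L.
'mffm2i': N↓-sim [49, 40, 33, 27, 14, 7, 1] end={s42} — reject; 6/6 del acc.
4 obstructions.


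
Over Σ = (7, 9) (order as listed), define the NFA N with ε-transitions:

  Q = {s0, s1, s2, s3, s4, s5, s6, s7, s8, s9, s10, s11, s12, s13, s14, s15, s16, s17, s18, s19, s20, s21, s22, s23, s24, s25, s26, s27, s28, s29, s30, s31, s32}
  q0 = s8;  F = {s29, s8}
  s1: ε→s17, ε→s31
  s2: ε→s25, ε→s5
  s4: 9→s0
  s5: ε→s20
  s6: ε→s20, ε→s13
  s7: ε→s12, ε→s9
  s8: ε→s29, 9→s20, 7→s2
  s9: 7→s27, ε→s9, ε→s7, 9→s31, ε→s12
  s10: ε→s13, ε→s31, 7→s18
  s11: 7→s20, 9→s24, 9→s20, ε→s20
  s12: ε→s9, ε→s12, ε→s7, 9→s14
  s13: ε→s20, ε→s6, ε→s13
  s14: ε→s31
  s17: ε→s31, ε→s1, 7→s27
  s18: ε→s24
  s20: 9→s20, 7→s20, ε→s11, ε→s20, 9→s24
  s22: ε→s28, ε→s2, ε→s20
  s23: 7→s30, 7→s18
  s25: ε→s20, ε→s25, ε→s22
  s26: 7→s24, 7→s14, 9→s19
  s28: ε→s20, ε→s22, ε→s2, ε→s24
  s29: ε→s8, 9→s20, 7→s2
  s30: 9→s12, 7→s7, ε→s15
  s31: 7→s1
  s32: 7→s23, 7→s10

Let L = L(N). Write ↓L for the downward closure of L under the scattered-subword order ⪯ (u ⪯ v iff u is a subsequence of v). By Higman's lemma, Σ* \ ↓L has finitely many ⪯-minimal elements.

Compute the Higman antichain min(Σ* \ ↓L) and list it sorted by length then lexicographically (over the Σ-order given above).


|Q|=33, |F|=2, |δ|=66 (40 ε).
min D↑ (2 st, q0=0, F={1}): 0:7→1,9→1 1:7→1,9→1.
'7': N↓-sim [10, 8] end={s11,s2,s20,s22,s24,s25,s28,s5} ∉↓L; 1/1 del acc.
'9': N↓-sim [10, 3] end={s11,s20,s24} — reject; 1/1 deletions ∈↓L.
2 words, ⪯-incomp.

Antichain: [7, 9].


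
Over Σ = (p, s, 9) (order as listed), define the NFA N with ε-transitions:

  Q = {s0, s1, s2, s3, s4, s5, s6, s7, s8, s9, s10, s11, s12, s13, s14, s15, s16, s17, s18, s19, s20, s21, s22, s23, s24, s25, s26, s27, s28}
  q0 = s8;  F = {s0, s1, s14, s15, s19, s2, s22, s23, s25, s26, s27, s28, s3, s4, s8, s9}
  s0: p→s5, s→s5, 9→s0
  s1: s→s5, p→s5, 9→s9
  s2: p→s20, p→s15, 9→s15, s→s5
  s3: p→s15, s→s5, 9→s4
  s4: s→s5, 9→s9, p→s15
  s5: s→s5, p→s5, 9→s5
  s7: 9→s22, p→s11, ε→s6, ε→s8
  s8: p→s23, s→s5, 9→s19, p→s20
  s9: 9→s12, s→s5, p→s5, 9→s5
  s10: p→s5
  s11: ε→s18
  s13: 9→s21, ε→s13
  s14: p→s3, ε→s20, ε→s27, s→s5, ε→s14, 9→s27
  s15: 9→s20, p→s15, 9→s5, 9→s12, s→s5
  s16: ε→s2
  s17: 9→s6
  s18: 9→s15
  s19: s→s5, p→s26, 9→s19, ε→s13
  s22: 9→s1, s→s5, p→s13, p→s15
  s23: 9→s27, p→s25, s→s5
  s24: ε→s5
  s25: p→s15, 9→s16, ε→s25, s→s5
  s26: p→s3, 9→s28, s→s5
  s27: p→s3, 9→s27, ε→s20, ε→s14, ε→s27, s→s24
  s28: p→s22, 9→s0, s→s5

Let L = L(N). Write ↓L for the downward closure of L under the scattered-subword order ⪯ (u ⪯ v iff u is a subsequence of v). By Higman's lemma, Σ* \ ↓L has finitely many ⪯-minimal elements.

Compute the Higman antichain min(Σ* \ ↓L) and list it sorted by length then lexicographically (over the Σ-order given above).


|Q|=29, |F|=16, |δ|=77 (14 ε).
min D↑ (16 st, q0=0, F={2}): 0:p→1,s→2,9→3 1:p→4,s→2,9→5 2:p→2,s→2,9→2 3:p→6,s→2,9→3 4:p→7,s→2,9→8 5:p→9,s→2,9→5 6:p→9,s→2,9→10 7:p→7,s→2,9→2 8:p→7,s→2,9→7 9:p→7,s→2,9→11 10:p→12,s→2,9→13 11:p→7,s→2,9→14 12:p→7,s→2,9→15 13:p→2,s→2,9→13 14:p→2,s→2,9→2 15:p→2,s→2,9→14.
's': |S_i|=[23, 2] end={s24,s5} rej; 1/1 del acc.
'ppp9': run [23, 21, 14, 6, 4] end={s12,s20,s21,s5} — reject; 4/4 deletions ∈↓L.
'pp999': N↓-sim [23, 21, 14, 10, 5, 3] end={s12,s20,s5} rej; 5/5 single-dels accept.
'9p99p': run [23, 20, 14, 12, 7, 1] end={s5} rej; 5/5 single-dels accept.
4 words, ⪯-incomp.

A = [s, ppp9, pp999, 9p99p].


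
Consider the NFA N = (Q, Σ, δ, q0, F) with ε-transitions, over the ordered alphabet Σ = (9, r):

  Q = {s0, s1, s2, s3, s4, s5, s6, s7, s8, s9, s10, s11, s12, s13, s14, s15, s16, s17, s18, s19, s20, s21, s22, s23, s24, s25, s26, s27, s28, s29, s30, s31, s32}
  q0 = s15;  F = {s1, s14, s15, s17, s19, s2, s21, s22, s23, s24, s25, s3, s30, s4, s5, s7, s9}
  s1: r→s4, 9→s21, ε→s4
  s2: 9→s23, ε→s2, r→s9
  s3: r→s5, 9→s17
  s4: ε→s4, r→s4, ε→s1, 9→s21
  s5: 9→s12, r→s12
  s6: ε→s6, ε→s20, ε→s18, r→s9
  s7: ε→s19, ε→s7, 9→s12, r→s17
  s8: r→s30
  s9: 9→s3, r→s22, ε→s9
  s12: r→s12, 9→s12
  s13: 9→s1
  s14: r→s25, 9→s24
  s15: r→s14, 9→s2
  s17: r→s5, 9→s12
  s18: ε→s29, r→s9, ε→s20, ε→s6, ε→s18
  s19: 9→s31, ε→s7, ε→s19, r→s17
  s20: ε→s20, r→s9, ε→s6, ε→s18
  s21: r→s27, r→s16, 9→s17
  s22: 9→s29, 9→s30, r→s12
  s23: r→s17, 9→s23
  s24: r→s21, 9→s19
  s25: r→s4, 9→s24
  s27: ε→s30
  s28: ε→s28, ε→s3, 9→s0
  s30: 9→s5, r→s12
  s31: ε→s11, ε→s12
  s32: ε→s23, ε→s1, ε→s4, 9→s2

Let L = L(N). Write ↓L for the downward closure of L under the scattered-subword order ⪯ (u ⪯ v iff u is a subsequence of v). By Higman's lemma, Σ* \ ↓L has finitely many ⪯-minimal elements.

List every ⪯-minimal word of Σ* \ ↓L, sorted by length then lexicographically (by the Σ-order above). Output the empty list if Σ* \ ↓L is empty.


Antichain: [99r9, 9rrr, r999, rrr9rr].

|Q|=33, |F|=17, |δ|=72 (27 ε).
min D↑ (16 st, q0=0, F={13}): 0:9→1,r→2 1:9→3,r→4 2:9→5,r→6 3:9→3,r→7 4:9→8,r→9 5:9→10,r→11 6:9→5,r→12 7:9→13,r→14 8:9→7,r→14 9:9→15,r→13 10:9→13,r→7 11:9→7,r→15 12:9→11,r→12 13:9→13,r→13 14:9→13,r→13 15:9→14,r→13 [Hopcroft].
'99r9': run [23, 18, 11, 3, 1] end={s12} ∉↓L; 4/4 deletions ∈↓L.
'9rrr': |S_i|=[23, 18, 11, 7, 1] end={s12} rej; 4/4 single-dels accept.
'r999': |S_i|=[23, 20, 14, 7, 3] end={s11,s12,s31} ∉↓L; 4/4 single-dels accept.
'rrr9rr': |S_i|=[23, 20, 17, 9, 7, 5, 1] end={s12} ∉↓L; 6/6 single-dels accept.
4 obstructions.


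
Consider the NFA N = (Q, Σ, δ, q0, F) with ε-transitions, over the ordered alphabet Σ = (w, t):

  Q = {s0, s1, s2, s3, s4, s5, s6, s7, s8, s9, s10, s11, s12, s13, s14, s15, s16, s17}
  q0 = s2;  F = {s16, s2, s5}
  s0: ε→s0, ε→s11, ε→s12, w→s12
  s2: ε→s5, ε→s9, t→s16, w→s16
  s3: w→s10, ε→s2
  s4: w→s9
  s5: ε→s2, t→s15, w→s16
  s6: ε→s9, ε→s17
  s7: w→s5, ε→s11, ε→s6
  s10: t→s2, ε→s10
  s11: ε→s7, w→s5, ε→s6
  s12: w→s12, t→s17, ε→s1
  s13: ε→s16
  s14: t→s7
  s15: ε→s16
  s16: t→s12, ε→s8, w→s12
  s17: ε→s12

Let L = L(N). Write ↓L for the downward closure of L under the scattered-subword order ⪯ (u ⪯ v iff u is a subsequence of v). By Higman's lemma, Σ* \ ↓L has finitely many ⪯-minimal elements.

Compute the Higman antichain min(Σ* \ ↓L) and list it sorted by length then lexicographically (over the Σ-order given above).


|Q|=18, |F|=3, |δ|=34 (19 ε).
min D↑ (3 st, q0=0, F={2}): 0:w→1,t→1 1:w→2,t→2 2:w→2,t→2 [Hopcroft].
'ww': N↓-sim [9, 5, 3] end={s1,s12,s17} ∉↓L; 2/2 single-dels accept.
'wt': |S_i|=[9, 5, 3] end={s1,s12,s17} rej; 2/2 del acc.
'tw': run [9, 6, 3] end={s1,s12,s17} ∉↓L; 2/2 deletions ∈↓L.
'tt': run [9, 6, 3] end={s1,s12,s17} — reject; 2/2 deletions ∈↓L.
4 obstructions.

Antichain: [ww, wt, tw, tt].


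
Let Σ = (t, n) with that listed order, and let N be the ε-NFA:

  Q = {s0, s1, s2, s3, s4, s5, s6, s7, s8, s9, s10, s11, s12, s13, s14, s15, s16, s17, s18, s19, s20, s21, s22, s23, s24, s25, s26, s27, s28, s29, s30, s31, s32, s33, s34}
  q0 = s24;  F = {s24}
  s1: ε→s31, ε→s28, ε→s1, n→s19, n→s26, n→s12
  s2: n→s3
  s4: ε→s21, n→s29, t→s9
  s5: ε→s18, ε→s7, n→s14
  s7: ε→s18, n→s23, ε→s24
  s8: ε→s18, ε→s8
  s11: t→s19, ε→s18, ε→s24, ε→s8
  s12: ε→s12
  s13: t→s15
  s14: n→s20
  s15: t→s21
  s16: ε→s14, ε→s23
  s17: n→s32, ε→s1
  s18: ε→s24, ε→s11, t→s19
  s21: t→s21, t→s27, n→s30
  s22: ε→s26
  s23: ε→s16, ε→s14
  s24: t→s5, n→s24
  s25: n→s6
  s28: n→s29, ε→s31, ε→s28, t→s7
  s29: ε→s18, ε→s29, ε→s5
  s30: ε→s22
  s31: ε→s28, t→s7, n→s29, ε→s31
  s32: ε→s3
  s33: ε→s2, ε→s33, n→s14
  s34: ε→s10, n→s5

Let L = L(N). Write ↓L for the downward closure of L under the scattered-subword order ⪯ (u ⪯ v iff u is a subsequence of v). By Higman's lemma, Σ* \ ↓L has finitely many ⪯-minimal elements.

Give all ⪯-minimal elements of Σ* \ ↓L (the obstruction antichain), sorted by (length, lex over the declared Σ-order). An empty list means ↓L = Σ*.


|Q|=35, |F|=1, |δ|=60 (34 ε).
min D↑ (1 st, q0=0, F={}): 0:t→0,n→0 (ε-aug+det+¬).
L(D↑) = ∅ ⇒ ↓L = Σ*.

Antichain: [].


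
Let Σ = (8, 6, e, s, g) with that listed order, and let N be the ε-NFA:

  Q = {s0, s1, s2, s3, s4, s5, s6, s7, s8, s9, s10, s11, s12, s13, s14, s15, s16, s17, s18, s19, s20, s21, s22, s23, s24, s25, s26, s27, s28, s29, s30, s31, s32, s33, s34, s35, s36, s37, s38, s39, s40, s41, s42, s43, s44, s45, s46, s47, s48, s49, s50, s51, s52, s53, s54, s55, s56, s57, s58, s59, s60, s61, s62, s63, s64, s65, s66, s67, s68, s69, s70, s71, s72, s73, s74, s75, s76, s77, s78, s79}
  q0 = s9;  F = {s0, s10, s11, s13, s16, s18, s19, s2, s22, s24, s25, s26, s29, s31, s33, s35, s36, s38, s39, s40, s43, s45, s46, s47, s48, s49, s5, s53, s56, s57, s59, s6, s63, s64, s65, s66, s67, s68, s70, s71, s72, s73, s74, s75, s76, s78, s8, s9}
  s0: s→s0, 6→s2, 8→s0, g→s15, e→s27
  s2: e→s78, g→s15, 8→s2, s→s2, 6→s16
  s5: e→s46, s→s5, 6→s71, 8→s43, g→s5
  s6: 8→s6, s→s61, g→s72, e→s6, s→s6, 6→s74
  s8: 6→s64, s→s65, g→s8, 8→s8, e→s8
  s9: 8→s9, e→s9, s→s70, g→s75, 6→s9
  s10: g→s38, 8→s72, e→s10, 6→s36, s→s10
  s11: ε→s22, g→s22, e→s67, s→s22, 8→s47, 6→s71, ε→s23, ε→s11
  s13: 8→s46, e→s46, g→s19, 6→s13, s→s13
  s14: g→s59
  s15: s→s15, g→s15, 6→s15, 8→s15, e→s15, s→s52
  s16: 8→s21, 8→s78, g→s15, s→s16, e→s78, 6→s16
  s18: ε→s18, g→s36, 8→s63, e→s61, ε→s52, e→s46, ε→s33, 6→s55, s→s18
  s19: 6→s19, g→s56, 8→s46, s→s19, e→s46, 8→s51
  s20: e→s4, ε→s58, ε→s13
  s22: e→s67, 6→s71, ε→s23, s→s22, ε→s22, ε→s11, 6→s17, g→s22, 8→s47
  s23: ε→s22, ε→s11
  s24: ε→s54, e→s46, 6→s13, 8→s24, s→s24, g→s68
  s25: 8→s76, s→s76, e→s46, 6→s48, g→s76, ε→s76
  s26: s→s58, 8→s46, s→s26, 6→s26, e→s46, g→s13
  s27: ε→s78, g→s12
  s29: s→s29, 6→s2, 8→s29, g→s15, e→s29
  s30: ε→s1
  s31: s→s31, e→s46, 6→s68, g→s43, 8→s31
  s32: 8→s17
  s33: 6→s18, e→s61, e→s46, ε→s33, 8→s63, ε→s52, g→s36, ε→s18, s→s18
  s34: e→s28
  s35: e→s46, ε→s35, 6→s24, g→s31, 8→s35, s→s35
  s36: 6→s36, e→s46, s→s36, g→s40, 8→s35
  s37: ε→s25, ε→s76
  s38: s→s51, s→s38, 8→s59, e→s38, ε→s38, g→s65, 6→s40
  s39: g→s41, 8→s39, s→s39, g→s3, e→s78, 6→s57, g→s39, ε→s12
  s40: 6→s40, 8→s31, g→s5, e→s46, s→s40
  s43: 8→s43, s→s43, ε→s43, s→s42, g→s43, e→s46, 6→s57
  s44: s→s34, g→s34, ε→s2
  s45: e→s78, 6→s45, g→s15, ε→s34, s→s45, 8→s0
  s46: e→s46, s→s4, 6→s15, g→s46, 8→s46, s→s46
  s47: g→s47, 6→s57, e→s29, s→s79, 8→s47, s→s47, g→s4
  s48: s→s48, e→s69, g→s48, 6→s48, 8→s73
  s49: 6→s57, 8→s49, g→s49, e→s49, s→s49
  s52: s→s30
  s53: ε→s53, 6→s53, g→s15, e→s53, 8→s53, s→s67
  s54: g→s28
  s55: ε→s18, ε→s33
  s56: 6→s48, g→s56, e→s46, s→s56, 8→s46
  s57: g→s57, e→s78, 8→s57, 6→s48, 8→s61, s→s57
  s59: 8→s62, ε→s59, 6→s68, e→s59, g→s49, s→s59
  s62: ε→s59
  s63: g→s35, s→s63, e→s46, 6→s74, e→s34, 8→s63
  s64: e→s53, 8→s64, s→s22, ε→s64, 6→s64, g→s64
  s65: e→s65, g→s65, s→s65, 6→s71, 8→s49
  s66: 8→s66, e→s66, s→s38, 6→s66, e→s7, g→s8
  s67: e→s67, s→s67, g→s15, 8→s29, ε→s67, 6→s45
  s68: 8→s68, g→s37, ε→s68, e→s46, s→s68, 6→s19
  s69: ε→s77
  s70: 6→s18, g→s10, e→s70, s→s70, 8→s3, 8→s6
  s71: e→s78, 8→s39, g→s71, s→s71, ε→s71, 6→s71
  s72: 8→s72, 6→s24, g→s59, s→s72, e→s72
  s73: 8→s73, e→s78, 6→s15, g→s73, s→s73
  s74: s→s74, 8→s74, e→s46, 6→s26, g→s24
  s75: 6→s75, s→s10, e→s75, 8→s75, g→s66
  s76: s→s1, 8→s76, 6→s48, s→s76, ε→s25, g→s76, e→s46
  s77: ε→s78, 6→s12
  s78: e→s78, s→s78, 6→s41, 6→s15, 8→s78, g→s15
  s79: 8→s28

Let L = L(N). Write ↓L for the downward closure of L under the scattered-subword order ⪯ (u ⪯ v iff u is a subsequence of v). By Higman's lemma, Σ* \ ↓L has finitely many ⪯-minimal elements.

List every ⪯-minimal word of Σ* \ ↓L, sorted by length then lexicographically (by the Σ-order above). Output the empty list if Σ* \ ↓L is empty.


A = [s6e6, s86686, ggg6eg].

|Q|=80, |F|=48, |δ|=317 (40 ε).
min D↑ (46 st, q0=0, F={18}): 0:8→0,6→0,e→0,s→1,g→2 1:8→3,6→4,e→1,s→1,g→5 2:8→2,6→2,e→2,s→5,g→6 3:8→3,6→7,e→3,s→3,g→8 4:8→9,6→4,e→10,s→4,g→11 5:8→8,6→11,e→5,s→5,g→12 6:8→6,6→6,e→6,s→12,g→13 7:8→7,6→14,e→10,s→7,g→15 8:8→8,6→15,e→8,s→8,g→16 9:8→9,6→7,e→10,s→9,g→17 10:8→10,6→18,e→10,s→10,g→10 11:8→17,6→11,e→10,s→11,g→19 12:8→16,6→19,e→12,s→12,g→20 13:8→13,6→21,e→13,s→20,g→13 14:8→10,6→14,e→10,s→14,g→22 15:8→15,6→22,e→10,s→15,g→23 16:8→16,6→23,e→16,s→16,g→24 17:8→17,6→15,e→10,s→17,g→25 18:8→18,6→18,e→18,s→18,g→18 19:8→25,6→19,e→10,s→19,g→26 20:8→24,6→27,e→20,s→20,g→20 21:8→21,6→21,e→28,s→29,g→21 22:8→10,6→22,e→10,s→22,g→30 23:8→23,6→30,e→10,s→23,g→31 24:8→24,6→32,e→24,s→24,g→24 25:8→25,6→23,e→10,s→25,g→33 26:8→33,6→27,e→10,s→26,g→26 27:8→34,6→27,e→35,s→27,g→27 28:8→28,6→28,e→28,s→36,g→18 29:8→37,6→27,e→36,s→29,g→29 30:8→10,6→30,e→10,s→30,g→38 31:8→31,6→39,e→10,s→31,g→31 32:8→32,6→39,e→35,s→32,g→32 33:8→33,6→32,e→10,s→33,g→33 34:8→34,6→32,e→35,s→34,g→34 35:8→35,6→18,e→35,s→35,g→18 36:8→40,6→41,e→36,s→36,g→18 37:8→37,6→32,e→40,s→37,g→37 38:8→10,6→39,e→10,s→38,g→38 39:8→42,6→39,e→35,s→39,g→39 40:8→40,6→43,e→40,s→40,g→18 41:8→44,6→41,e→35,s→41,g→18 42:8→42,6→18,e→35,s→42,g→42 43:8→43,6→45,e→35,s→43,g→18 44:8→44,6→43,e→35,s→44,g→18 45:8→35,6→45,e→35,s→45,g→18 (ε-aug+det+¬).
's6e6': |S_i|=[74, 67, 51, 15, 6] end={s1,s12,s15,s30,s41,s52} — reject; 4/4 del acc.
's86686': N↓-sim [74, 67, 50, 32, 21, 11, 5] end={s1,s15,s30,s41,s52} — reject; 6/6 single-dels accept.
'ggg6eg': run [74, 64, 56, 46, 35, 20, 5] end={s1,s12,s15,s30,s52} rej; 6/6 single-dels accept.
3 minimals (antichain).


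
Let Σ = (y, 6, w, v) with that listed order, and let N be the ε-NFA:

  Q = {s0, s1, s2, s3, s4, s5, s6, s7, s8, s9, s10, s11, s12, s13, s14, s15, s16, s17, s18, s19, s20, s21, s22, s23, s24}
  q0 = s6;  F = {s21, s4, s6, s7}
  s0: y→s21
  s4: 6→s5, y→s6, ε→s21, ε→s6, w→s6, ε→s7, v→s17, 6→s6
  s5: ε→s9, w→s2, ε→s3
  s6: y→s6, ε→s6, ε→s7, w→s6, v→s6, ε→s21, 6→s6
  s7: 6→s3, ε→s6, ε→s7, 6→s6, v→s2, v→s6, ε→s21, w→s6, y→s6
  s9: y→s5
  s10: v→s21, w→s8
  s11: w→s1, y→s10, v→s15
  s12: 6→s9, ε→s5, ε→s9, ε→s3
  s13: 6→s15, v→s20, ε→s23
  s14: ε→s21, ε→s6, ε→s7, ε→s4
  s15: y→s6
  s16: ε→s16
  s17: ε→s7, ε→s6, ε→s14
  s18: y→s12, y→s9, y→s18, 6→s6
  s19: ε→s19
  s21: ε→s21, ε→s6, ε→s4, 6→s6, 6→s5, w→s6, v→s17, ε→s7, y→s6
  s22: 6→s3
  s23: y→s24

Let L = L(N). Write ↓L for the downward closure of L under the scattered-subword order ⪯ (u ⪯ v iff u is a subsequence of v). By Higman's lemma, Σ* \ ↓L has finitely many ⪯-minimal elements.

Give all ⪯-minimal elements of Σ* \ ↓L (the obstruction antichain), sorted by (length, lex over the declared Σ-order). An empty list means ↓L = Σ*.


Antichain: [].

|Q|=25, |F|=4, |δ|=66 (28 ε).
min D↑ (1 st, q0=0, F={}): 0:y→0,6→0,w→0,v→0.
L(D↑) = ∅; no obstructions.


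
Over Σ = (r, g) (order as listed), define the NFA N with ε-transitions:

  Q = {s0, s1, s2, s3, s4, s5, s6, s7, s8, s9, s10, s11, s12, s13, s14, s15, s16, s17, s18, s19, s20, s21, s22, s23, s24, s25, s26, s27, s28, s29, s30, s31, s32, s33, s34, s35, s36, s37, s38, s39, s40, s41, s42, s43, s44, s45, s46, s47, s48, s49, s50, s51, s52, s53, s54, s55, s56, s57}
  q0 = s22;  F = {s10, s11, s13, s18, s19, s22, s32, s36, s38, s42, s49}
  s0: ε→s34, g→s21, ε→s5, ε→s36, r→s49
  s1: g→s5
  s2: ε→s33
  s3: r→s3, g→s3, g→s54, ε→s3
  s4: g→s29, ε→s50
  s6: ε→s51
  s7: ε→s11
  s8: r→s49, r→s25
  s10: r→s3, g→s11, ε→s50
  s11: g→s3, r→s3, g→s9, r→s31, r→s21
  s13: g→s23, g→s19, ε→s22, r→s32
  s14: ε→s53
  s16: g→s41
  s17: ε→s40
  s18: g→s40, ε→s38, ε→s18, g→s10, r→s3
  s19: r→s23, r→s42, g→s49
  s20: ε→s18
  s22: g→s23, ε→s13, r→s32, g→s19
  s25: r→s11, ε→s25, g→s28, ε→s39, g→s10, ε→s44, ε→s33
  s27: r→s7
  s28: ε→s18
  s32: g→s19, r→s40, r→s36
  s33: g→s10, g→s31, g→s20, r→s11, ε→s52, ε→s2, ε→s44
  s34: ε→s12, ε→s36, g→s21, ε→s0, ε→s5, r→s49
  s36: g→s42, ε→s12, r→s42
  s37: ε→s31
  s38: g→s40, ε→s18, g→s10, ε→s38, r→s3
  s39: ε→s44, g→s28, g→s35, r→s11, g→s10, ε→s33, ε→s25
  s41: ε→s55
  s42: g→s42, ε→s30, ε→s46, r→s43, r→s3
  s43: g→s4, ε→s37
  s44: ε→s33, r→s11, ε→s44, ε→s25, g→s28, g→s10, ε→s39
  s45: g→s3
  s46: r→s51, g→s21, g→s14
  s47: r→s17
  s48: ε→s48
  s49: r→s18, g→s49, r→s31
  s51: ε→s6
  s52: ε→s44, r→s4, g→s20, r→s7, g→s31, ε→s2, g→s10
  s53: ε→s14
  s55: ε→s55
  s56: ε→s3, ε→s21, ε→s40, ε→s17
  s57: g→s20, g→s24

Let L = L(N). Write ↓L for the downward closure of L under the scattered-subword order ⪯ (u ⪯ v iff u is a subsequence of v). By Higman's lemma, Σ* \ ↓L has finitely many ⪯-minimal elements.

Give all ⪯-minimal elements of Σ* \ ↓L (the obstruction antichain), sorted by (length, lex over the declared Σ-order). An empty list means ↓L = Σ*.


|Q|=58, |F|=11, |δ|=126 (53 ε).
min D↑ (10 st, q0=0, F={6}): 0:r→1,g→2 1:r→3,g→2 2:r→4,g→5 3:r→4,g→4 4:r→6,g→4 5:r→7,g→5 6:r→6,g→6 7:r→6,g→8 8:r→6,g→9 9:r→6,g→6 [Hopcroft].
'grr': |S_i|=[30, 25, 23, 11] end={s21,s29,s3,s31,s37,s4,s43,s50,s51,s54,s6} rej; 3/3 del acc.
'rrrr': run [30, 28, 25, 16, 10] end={s29,s3,s31,s37,s4,s43,s50,s51,s54,s6} rej; 4/4 deletions ∈↓L.
'rrgr': |S_i|=[30, 28, 25, 20, 11] end={s21,s29,s3,s31,s37,s4,s43,s50,s51,s54,s6} rej; 4/4 deletions ∈↓L.
'ggrggg': run [30, 25, 23, 17, 11, 7, 3] end={s3,s54,s9} rej; 6/6 deletions ∈↓L.
4 words, ⪯-incomp.

min(Σ*\↓L) = [grr, rrrr, rrgr, ggrggg].


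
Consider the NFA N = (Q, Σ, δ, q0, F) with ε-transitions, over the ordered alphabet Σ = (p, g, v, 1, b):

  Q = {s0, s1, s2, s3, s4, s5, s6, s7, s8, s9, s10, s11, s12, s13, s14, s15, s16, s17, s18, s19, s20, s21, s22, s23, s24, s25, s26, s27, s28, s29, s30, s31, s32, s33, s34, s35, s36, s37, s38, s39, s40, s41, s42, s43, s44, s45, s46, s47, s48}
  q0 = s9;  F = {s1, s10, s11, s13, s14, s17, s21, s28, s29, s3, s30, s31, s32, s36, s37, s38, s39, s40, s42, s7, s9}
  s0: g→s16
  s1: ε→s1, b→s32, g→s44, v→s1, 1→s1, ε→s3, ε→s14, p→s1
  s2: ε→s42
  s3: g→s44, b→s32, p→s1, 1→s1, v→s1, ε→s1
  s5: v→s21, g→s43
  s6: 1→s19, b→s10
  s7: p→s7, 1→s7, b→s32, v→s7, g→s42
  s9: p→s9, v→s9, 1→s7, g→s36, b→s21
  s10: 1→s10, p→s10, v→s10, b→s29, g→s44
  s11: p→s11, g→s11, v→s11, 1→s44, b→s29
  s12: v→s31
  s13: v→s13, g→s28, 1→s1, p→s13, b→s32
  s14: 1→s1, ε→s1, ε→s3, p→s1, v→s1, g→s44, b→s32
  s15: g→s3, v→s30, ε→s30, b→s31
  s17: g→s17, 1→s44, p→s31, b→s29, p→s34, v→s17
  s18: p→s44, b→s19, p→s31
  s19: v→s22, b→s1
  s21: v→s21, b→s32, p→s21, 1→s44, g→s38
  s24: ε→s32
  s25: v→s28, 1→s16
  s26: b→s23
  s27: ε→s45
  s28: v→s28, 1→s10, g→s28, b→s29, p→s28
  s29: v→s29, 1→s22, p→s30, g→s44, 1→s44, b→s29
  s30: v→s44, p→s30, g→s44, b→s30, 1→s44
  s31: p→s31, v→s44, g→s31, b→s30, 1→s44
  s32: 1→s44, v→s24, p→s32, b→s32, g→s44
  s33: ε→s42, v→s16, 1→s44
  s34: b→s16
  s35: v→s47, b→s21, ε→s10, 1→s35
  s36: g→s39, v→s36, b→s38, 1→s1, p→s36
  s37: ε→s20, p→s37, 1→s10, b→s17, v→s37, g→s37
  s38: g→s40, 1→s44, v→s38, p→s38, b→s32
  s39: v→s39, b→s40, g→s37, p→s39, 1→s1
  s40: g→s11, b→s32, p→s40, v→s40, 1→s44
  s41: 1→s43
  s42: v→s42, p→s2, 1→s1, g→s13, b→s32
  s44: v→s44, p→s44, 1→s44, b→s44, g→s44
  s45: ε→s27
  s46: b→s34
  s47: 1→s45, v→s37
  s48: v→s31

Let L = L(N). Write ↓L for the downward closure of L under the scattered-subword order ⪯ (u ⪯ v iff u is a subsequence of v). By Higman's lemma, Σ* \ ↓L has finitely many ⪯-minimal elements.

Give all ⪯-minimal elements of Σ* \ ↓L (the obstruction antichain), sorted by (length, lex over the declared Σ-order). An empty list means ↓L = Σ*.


|Q|=49, |F|=21, |δ|=154 (14 ε).
min D↑ (20 st, q0=0, F={9}): 0:p→0,g→1,v→0,1→2,b→3 1:p→1,g→4,v→1,1→5,b→6 2:p→2,g→7,v→2,1→2,b→8 3:p→3,g→6,v→3,1→9,b→8 4:p→4,g→10,v→4,1→5,b→11 5:p→5,g→9,v→5,1→5,b→8 6:p→6,g→11,v→6,1→9,b→8 7:p→7,g→12,v→7,1→5,b→8 8:p→8,g→9,v→8,1→9,b→8 9:p→9,g→9,v→9,1→9,b→9 10:p→10,g→10,v→10,1→13,b→14 11:p→11,g→15,v→11,1→9,b→8 12:p→12,g→16,v→12,1→5,b→8 13:p→13,g→9,v→13,1→13,b→17 14:p→18,g→14,v→14,1→9,b→17 15:p→15,g→15,v→15,1→9,b→17 16:p→16,g→16,v→16,1→13,b→17 17:p→19,g→9,v→17,1→9,b→17 18:p→18,g→18,v→9,1→9,b→19 19:p→19,g→9,v→9,1→9,b→19 [Hopcroft].
'b1': run [28, 14, 2] end={s22,s44} ∉↓L; 2/2 deletions ∈↓L.
'g1g': run [28, 25, 10, 1] end={s44} — reject; 3/3 del acc.
'1bg': |S_i|=[28, 15, 6, 1] end={s44} rej; 3/3 deletions ∈↓L.
'bbg': N↓-sim [28, 14, 7, 1] end={s44} — reject; 3/3 single-dels accept.
'gggbpv': run [28, 25, 21, 13, 8, 5, 1] end={s44} rej; 6/6 deletions ∈↓L.
5 words, ⪯-incomp.

A = [b1, g1g, 1bg, bbg, gggbpv].


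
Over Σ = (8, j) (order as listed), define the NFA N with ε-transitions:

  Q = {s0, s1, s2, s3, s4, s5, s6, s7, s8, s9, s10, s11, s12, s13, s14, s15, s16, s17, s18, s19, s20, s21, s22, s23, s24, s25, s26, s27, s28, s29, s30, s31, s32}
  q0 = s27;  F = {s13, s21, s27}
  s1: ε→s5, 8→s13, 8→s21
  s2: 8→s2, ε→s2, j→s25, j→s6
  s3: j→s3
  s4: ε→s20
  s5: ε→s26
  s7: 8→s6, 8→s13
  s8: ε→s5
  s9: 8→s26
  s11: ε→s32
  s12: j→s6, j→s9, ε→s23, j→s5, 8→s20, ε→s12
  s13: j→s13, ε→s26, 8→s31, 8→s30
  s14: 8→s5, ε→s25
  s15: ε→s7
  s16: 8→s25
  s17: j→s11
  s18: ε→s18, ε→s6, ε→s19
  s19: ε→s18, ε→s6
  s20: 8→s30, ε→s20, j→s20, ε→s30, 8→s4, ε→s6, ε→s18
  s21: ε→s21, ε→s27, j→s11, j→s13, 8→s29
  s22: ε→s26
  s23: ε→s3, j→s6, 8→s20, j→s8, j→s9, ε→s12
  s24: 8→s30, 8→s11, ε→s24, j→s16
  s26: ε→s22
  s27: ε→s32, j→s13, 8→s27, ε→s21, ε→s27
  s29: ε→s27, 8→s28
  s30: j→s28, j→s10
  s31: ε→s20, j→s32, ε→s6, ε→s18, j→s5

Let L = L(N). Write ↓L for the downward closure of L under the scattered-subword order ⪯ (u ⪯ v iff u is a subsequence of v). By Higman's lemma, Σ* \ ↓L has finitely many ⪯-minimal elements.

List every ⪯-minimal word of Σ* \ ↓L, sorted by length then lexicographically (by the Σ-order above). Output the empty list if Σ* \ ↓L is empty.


min(Σ*\↓L) = [j8].

|Q|=33, |F|=3, |δ|=73 (34 ε).
min D↑ (3 st, q0=0, F={2}): 0:8→0,j→1 1:8→2,j→1 2:8→2,j→2 [Hopcroft].
'j8': |S_i|=[18, 15, 13] end={s10,s18,s19,s20,s22,s26,s28,s30,s31,s32,s4,s5,…} ∉↓L; 2/2 del acc.
1 minimals (antichain).
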